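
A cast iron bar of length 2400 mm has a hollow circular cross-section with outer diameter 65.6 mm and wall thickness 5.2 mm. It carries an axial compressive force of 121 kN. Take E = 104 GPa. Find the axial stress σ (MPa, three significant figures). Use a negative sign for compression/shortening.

A = 986.7 mm².
σ = N/A = -121000/986.7 = -122.6 MPa.

-123 MPa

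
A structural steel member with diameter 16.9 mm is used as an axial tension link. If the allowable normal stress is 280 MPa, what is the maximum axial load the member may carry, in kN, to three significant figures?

62.8 kN

A = 224.3 mm².
P_max = σ_allow · A = 280 · 224.3 = 62810 N = 62.81 kN.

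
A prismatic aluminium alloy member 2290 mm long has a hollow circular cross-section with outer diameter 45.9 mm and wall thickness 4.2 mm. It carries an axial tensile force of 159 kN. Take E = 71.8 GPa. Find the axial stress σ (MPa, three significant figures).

A = 550.2 mm².
σ = N/A = 159000/550.2 = 289 MPa.

289 MPa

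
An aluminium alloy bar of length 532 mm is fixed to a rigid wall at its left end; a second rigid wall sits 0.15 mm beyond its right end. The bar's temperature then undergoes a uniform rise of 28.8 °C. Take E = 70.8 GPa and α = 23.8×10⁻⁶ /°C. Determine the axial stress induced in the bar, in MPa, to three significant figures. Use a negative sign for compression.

Free thermal expansion αLΔT = 23.8e-6 · 532 · 28.8 = 0.3647 mm.
The walls engage after the gap closes; constrained expansion = 0.3647 − 0.15 = 0.2147 mm.
The walls impose strain ε = −(0.2147)/532 = -4.0349e-04; σ = Eε = 70800 · -4.0349e-04 = -28.57 MPa.

-28.6 MPa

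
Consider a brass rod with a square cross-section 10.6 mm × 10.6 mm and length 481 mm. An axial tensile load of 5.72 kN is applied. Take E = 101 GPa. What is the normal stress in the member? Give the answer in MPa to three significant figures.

A = 112.4 mm².
σ = N/A = 5720/112.4 = 50.91 MPa.

50.9 MPa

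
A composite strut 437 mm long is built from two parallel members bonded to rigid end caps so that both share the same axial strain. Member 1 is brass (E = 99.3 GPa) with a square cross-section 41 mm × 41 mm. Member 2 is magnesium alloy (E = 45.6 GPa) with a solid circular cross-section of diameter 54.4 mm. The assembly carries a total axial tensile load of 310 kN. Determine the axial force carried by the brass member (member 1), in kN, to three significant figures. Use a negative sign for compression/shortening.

190 kN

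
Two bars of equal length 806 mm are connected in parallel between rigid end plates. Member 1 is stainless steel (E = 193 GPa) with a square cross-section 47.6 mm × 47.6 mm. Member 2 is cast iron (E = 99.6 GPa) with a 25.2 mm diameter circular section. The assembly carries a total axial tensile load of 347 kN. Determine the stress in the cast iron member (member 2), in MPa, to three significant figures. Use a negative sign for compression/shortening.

71.0 MPa

A_1 = 2266 mm².
A_2 = 498.8 mm².
Equal strain + equilibrium ⇒ each member carries load in proportion to AE: A₁E₁ = 437300000 N, A₂E₂ = 49680000 N, ΣAE = 487000000 N.
σ₂ = P·E₂/ΣAE = 347000·99600/487000000 = 70.97 MPa.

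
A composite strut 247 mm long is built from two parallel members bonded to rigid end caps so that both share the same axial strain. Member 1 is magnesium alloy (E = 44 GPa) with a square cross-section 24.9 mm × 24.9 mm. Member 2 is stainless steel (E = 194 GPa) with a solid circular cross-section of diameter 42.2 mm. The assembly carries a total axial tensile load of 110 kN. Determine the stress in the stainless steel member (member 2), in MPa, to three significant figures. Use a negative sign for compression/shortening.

A_1 = 620 mm².
A_2 = 1399 mm².
Equal strain + equilibrium ⇒ each member carries load in proportion to AE: A₁E₁ = 27280000 N, A₂E₂ = 271300000 N, ΣAE = 298600000 N.
σ₂ = P·E₂/ΣAE = 110000·194000/298600000 = 71.46 MPa.

71.5 MPa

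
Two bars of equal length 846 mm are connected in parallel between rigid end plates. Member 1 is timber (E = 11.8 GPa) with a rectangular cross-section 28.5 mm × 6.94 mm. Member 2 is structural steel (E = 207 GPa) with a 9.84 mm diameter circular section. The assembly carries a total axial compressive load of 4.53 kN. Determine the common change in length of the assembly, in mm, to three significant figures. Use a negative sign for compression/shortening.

A_1 = 197.8 mm².
A_2 = 76.05 mm².
Equal strain + equilibrium ⇒ each member carries load in proportion to AE: A₁E₁ = 2334000 N, A₂E₂ = 15740000 N, ΣAE = 18080000 N.
δ = PL/ΣAE = -4530·846/18080000 = -0.212 mm.

-0.212 mm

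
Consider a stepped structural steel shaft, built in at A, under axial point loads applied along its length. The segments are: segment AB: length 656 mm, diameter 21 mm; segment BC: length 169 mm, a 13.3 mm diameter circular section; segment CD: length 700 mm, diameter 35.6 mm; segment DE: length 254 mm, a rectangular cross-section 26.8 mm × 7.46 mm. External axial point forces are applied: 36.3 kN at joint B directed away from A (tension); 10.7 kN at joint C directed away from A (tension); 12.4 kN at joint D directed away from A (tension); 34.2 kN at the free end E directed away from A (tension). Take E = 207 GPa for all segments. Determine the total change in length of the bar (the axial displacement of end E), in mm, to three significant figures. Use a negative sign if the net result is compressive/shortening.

1.56 mm

Internal axial forces (sectioning from the free end, tension +): N_DE = 34.2 kN, N_CD = 46.6 kN, N_BC = 57.3 kN, N_AB = 93.6 kN.
A_AB = 346.4 mm².
A_BC = 138.9 mm².
A_CD = 995.4 mm².
A_DE = 199.9 mm².
δ_AB = 93600·656/(346.4·207000) = 0.8564 mm
δ_BC = 57300·169/(138.9·207000) = 0.3367 mm
δ_CD = 46600·700/(995.4·207000) = 0.1583 mm
δ_DE = 34200·254/(199.9·207000) = 0.2099 mm
δ = Σδ_i = 1.561 mm.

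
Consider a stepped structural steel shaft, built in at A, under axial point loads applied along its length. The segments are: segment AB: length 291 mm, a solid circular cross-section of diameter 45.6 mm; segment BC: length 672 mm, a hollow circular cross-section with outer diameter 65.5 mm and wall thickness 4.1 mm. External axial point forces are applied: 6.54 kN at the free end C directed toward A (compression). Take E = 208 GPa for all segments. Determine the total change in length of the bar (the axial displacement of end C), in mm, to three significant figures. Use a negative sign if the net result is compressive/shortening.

Internal axial forces (sectioning from the free end, tension +): N_BC = -6.54 kN, N_AB = -6.54 kN.
A_AB = 1633 mm².
A_BC = 790.9 mm².
δ_AB = -6540·291/(1633·208000) = -0.005603 mm
δ_BC = -6540·672/(790.9·208000) = -0.02672 mm
δ = Σδ_i = -0.03232 mm.

-0.0323 mm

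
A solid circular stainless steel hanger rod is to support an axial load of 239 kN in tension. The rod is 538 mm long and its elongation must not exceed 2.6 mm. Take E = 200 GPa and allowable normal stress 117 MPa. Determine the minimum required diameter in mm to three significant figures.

51.0 mm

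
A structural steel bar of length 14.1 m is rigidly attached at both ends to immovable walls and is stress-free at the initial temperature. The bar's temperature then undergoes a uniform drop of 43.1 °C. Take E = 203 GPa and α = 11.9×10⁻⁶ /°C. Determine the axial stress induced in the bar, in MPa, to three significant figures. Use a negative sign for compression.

104 MPa

Free thermal expansion αLΔT = 11.9e-6 · 14100 · -43.1 = -7.232 mm.
The walls impose strain ε = −(-7.232)/14100 = 5.1289e-04; σ = Eε = 203000 · 5.1289e-04 = 104.1 MPa.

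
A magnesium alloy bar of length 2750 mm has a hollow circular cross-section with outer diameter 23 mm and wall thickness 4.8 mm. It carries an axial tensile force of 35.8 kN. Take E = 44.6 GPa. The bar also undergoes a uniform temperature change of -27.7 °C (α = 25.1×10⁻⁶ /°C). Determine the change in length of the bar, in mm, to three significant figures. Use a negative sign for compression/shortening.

6.13 mm

A = 274.4 mm².
δ_mech = NL/(AE) = 35800·2750/(274.4·44600) = 8.043 mm.
δ_thermal = αLΔT = 25.1e-6·2750·-27.7 = -1.912 mm.
δ = δ_mech + δ_thermal = 6.131 mm.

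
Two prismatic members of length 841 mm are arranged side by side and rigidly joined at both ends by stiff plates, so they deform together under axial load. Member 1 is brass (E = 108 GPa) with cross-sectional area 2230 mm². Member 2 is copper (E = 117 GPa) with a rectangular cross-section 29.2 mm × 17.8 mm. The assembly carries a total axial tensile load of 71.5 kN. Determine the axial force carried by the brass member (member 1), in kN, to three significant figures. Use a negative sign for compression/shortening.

57.1 kN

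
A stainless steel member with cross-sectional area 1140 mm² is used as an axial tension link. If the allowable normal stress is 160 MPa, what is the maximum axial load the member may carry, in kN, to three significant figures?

P_max = σ_allow · A = 160 · 1140 = 182400 N = 182.4 kN.

182 kN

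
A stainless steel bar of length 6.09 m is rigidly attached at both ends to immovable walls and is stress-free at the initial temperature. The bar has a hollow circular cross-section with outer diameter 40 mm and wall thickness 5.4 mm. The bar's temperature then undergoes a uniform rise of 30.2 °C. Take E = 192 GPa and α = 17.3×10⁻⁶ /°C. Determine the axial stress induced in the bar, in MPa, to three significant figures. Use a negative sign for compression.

Free thermal expansion αLΔT = 17.3e-6 · 6090 · 30.2 = 3.182 mm.
The walls impose strain ε = −(3.182)/6090 = -5.2246e-04; σ = Eε = 192000 · -5.2246e-04 = -100.3 MPa.

-100 MPa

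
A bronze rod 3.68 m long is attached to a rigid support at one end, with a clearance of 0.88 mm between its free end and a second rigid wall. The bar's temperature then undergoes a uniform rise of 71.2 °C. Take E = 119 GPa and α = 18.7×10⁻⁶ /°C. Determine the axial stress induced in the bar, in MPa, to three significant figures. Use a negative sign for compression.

Free thermal expansion αLΔT = 18.7e-6 · 3680 · 71.2 = 4.9 mm.
The walls engage after the gap closes; constrained expansion = 4.9 − 0.88 = 4.02 mm.
The walls impose strain ε = −(4.02)/3680 = -1.0923e-03; σ = Eε = 119000 · -1.0923e-03 = -130 MPa.

-130 MPa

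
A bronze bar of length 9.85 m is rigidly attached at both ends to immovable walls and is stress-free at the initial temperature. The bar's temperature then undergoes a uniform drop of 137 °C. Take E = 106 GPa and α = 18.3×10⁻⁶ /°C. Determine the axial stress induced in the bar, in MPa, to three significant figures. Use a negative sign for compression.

Free thermal expansion αLΔT = 18.3e-6 · 9850 · -137 = -24.69 mm.
The walls impose strain ε = −(-24.69)/9850 = 2.5071e-03; σ = Eε = 106000 · 2.5071e-03 = 265.8 MPa.

266 MPa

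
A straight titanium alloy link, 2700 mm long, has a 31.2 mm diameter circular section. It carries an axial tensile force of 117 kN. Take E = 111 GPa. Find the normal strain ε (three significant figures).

0.00138

A = 764.5 mm².
σ = N/A = 153 MPa; ε = σ/E = 153/111000 = 1.379e-03.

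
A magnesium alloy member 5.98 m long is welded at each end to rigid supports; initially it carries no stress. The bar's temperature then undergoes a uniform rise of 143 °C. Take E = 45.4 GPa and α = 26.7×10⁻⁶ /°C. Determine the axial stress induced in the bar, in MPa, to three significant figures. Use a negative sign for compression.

Free thermal expansion αLΔT = 26.7e-6 · 5980 · 143 = 22.83 mm.
The walls impose strain ε = −(22.83)/5980 = -3.8181e-03; σ = Eε = 45400 · -3.8181e-03 = -173.3 MPa.

-173 MPa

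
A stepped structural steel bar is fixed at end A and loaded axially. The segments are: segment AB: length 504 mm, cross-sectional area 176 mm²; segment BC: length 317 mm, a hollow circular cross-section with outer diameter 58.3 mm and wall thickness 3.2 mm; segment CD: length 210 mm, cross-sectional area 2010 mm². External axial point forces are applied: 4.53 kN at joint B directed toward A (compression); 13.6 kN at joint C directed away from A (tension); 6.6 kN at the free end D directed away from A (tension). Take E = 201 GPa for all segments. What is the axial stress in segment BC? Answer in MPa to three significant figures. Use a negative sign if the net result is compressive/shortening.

36.5 MPa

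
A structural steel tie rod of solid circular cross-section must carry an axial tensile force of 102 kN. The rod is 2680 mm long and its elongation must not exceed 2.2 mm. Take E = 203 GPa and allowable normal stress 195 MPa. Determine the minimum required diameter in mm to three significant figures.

27.9 mm

Required area A ≥ P/σ_allow = 102000/195 = 523.1 mm².
For a solid circular section, d ≥ √(4A/π) = 25.81 mm.
Elongation limit: A ≥ PL/(Eδ_allow) = 102000·2680/(203000·2.2) = 612.1 mm² ⇒ d ≥ 27.92 mm.
The elongation limit governs.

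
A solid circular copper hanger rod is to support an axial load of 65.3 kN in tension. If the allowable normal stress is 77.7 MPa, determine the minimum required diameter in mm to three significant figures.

32.7 mm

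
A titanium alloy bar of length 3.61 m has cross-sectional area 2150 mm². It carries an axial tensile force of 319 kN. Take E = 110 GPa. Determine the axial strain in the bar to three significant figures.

0.00135

σ = N/A = 148.4 MPa; ε = σ/E = 148.4/110000 = 1.349e-03.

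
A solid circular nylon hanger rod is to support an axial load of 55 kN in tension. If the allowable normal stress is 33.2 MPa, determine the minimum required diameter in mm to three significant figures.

45.9 mm

Required area A ≥ P/σ_allow = 55000/33.2 = 1657 mm².
For a solid circular section, d ≥ √(4A/π) = 45.93 mm.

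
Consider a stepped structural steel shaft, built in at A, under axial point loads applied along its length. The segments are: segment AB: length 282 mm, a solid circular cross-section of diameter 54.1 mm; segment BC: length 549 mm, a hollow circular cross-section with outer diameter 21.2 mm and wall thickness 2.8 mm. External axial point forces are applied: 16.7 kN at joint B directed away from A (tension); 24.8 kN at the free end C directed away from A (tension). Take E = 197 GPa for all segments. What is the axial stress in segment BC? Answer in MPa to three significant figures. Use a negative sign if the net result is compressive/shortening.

153 MPa

Internal axial forces (sectioning from the free end, tension +): N_BC = 24.8 kN, N_AB = 41.5 kN.
A_BC = 161.9 mm².
σ_BC = N_BC/A_BC = 24800/161.9 = 153.2 MPa.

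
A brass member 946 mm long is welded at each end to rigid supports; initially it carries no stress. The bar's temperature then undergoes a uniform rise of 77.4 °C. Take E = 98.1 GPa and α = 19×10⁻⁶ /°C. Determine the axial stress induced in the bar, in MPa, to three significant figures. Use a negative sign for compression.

-144 MPa

Free thermal expansion αLΔT = 19e-6 · 946 · 77.4 = 1.391 mm.
The walls impose strain ε = −(1.391)/946 = -1.4706e-03; σ = Eε = 98100 · -1.4706e-03 = -144.3 MPa.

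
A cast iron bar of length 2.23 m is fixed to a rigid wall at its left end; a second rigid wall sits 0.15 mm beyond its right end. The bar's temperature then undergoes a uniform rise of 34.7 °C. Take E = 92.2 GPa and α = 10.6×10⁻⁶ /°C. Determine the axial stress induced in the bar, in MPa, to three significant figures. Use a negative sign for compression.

Free thermal expansion αLΔT = 10.6e-6 · 2230 · 34.7 = 0.8202 mm.
The walls engage after the gap closes; constrained expansion = 0.8202 − 0.15 = 0.6702 mm.
The walls impose strain ε = −(0.6702)/2230 = -3.0056e-04; σ = Eε = 92200 · -3.0056e-04 = -27.71 MPa.

-27.7 MPa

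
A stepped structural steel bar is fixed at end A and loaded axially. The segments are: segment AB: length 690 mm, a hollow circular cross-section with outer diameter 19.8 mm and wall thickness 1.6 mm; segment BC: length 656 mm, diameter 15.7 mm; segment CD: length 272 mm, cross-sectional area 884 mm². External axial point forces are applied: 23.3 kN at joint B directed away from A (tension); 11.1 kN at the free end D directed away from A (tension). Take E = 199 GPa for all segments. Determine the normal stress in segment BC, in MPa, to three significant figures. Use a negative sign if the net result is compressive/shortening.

57.3 MPa

Internal axial forces (sectioning from the free end, tension +): N_CD = 11.1 kN, N_BC = 11.1 kN, N_AB = 34.4 kN.
A_BC = 193.6 mm².
σ_BC = N_BC/A_BC = 11100/193.6 = 57.34 MPa.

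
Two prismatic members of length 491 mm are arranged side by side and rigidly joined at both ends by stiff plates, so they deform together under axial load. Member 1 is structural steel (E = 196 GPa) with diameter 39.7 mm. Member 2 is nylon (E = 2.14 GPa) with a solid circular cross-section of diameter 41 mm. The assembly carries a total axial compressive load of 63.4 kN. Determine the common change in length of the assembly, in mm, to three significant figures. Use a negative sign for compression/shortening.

-0.127 mm

A_1 = 1238 mm².
A_2 = 1320 mm².
Equal strain + equilibrium ⇒ each member carries load in proportion to AE: A₁E₁ = 242600000 N, A₂E₂ = 2825000 N, ΣAE = 245400000 N.
δ = PL/ΣAE = -63400·491/245400000 = -0.1268 mm.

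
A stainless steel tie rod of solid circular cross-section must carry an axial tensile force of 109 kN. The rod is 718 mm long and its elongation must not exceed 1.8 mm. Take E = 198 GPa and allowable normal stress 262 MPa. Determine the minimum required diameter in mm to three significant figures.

23.0 mm

Required area A ≥ P/σ_allow = 109000/262 = 416 mm².
For a solid circular section, d ≥ √(4A/π) = 23.02 mm.
Elongation limit: A ≥ PL/(Eδ_allow) = 109000·718/(198000·1.8) = 219.6 mm² ⇒ d ≥ 16.72 mm.
The stress limit governs.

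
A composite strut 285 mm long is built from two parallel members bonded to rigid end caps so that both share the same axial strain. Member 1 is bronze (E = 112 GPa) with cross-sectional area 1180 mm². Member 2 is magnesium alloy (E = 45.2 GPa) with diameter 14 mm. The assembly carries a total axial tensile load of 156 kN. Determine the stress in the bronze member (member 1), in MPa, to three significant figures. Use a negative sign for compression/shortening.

126 MPa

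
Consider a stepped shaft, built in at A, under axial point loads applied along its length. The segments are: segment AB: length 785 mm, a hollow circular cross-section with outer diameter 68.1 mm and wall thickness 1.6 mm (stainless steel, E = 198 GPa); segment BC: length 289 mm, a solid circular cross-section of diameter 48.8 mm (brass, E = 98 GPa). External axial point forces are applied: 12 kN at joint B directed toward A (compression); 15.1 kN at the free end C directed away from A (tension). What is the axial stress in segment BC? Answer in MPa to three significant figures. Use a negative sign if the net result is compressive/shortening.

Internal axial forces (sectioning from the free end, tension +): N_BC = 15.1 kN, N_AB = 3.1 kN.
A_BC = 1870 mm².
σ_BC = N_BC/A_BC = 15100/1870 = 8.073 MPa.

8.07 MPa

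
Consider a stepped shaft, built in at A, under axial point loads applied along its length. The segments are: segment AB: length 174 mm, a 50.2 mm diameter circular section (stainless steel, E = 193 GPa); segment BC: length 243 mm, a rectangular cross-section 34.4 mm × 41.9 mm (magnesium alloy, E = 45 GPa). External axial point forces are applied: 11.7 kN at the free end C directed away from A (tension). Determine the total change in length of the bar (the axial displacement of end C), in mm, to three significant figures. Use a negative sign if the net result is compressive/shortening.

0.0492 mm

Internal axial forces (sectioning from the free end, tension +): N_BC = 11.7 kN, N_AB = 11.7 kN.
A_AB = 1979 mm².
A_BC = 1441 mm².
δ_AB = 11700·174/(1979·193000) = 0.005329 mm
δ_BC = 11700·243/(1441·45000) = 0.04383 mm
δ = Σδ_i = 0.04916 mm.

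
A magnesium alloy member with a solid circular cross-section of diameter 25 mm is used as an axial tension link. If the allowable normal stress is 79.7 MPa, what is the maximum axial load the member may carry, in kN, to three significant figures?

39.1 kN

A = 490.9 mm².
P_max = σ_allow · A = 79.7 · 490.9 = 39120 N = 39.12 kN.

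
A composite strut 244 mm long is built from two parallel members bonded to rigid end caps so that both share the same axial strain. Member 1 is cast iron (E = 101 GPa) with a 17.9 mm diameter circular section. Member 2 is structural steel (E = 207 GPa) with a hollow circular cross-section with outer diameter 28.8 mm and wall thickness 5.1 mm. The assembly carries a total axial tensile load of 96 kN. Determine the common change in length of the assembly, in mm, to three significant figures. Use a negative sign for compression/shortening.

A_1 = 251.6 mm².
A_2 = 379.7 mm².
Equal strain + equilibrium ⇒ each member carries load in proportion to AE: A₁E₁ = 25420000 N, A₂E₂ = 78600000 N, ΣAE = 104000000 N.
δ = PL/ΣAE = 96000·244/104000000 = 0.2252 mm.

0.225 mm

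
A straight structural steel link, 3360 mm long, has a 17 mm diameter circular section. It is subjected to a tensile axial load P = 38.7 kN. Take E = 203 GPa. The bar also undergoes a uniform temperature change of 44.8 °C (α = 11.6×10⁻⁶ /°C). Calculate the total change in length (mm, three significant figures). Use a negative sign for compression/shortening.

A = 227 mm².
δ_mech = NL/(AE) = 38700·3360/(227·203000) = 2.822 mm.
δ_thermal = αLΔT = 11.6e-6·3360·44.8 = 1.746 mm.
δ = δ_mech + δ_thermal = 4.568 mm.

4.57 mm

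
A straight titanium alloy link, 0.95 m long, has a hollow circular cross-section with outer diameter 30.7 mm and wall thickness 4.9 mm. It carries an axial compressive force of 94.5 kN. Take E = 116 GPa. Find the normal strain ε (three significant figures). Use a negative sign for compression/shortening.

A = 397.2 mm².
σ = N/A = -237.9 MPa; ε = σ/E = -237.9/116000 = -2.051e-03.

-0.00205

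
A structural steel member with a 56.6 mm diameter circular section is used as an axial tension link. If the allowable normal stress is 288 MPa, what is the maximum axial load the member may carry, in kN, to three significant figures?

725 kN

A = 2516 mm².
P_max = σ_allow · A = 288 · 2516 = 724600 N = 724.6 kN.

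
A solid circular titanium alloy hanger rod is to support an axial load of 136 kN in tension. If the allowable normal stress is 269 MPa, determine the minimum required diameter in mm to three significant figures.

25.4 mm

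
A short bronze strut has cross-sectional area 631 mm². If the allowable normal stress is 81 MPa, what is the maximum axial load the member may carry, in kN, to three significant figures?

51.1 kN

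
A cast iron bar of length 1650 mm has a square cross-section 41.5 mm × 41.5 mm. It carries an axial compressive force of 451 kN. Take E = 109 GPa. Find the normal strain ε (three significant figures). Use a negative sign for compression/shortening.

-0.00240

A = 1722 mm².
σ = N/A = -261.9 MPa; ε = σ/E = -261.9/109000 = -2.402e-03.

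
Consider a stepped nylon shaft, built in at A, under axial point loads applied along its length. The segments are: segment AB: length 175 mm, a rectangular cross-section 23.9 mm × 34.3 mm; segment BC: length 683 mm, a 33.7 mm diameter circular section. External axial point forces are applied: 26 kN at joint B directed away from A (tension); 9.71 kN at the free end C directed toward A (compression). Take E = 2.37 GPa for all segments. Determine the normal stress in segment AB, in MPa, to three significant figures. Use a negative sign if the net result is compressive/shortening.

Internal axial forces (sectioning from the free end, tension +): N_BC = -9.71 kN, N_AB = 16.29 kN.
A_AB = 819.8 mm².
σ_AB = N_AB/A_AB = 16290/819.8 = 19.87 MPa.

19.9 MPa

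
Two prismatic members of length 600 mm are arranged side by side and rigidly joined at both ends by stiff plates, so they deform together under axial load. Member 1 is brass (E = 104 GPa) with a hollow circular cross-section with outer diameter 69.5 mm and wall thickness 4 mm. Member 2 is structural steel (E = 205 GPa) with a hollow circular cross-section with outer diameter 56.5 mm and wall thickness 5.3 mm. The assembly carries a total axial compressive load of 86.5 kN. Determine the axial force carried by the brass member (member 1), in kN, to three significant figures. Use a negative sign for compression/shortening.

A_1 = 823.1 mm².
A_2 = 852.5 mm².
Equal strain + equilibrium ⇒ each member carries load in proportion to AE: A₁E₁ = 85600000 N, A₂E₂ = 174800000 N, ΣAE = 260400000 N.
F₁ = P·A₁E₁/ΣAE = -86500·85600000/260400000 = -28440 N.

-28.4 kN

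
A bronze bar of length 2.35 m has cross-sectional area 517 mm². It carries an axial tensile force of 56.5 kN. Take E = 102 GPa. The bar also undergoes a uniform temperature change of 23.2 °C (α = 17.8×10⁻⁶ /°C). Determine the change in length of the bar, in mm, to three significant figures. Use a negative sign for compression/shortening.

δ_mech = NL/(AE) = 56500·2350/(517·102000) = 2.518 mm.
δ_thermal = αLΔT = 17.8e-6·2350·23.2 = 0.9705 mm.
δ = δ_mech + δ_thermal = 3.488 mm.

3.49 mm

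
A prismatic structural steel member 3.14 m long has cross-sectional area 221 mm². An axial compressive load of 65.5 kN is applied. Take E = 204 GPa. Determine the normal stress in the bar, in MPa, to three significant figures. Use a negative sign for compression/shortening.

-296 MPa

σ = N/A = -65500/221 = -296.4 MPa.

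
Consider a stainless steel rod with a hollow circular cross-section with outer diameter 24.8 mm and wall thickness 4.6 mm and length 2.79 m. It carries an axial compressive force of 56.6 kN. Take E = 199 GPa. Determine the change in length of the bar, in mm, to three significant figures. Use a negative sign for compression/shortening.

A = 291.9 mm².
δ_mech = NL/(AE) = -56600·2790/(291.9·199000) = -2.718 mm.

-2.72 mm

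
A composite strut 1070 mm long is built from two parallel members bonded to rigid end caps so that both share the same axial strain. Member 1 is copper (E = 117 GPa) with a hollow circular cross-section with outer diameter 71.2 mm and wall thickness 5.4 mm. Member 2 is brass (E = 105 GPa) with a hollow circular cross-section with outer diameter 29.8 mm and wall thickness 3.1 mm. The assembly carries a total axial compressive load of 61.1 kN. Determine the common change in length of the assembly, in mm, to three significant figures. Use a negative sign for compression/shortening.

-0.414 mm

A_1 = 1116 mm².
A_2 = 260 mm².
Equal strain + equilibrium ⇒ each member carries load in proportion to AE: A₁E₁ = 130600000 N, A₂E₂ = 27300000 N, ΣAE = 157900000 N.
δ = PL/ΣAE = -61100·1070/157900000 = -0.414 mm.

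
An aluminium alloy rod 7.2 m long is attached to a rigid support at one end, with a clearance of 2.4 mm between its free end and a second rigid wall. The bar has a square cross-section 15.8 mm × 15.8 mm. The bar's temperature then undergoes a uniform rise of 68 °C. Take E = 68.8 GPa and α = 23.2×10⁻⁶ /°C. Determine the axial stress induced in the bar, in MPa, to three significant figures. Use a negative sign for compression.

Free thermal expansion αLΔT = 23.2e-6 · 7200 · 68 = 11.36 mm.
The walls engage after the gap closes; constrained expansion = 11.36 − 2.4 = 8.959 mm.
The walls impose strain ε = −(8.959)/7200 = -1.2443e-03; σ = Eε = 68800 · -1.2443e-03 = -85.61 MPa.

-85.6 MPa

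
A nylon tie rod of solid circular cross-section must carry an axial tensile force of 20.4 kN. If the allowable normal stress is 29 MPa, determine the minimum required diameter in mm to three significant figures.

29.9 mm

Required area A ≥ P/σ_allow = 20400/29 = 703.4 mm².
For a solid circular section, d ≥ √(4A/π) = 29.93 mm.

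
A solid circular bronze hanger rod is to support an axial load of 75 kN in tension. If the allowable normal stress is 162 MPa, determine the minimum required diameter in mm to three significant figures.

Required area A ≥ P/σ_allow = 75000/162 = 463 mm².
For a solid circular section, d ≥ √(4A/π) = 24.28 mm.

24.3 mm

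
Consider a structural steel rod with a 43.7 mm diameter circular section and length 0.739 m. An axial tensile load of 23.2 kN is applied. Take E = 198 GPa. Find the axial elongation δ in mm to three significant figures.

0.0577 mm

A = 1500 mm².
δ_mech = NL/(AE) = 23200·739/(1500·198000) = 0.05773 mm.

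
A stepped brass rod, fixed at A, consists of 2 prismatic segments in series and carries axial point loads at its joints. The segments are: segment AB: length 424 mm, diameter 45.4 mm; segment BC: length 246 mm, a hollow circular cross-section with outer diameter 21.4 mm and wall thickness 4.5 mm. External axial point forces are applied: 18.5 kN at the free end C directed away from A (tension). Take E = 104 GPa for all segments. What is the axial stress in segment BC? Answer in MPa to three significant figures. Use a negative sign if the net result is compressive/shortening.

Internal axial forces (sectioning from the free end, tension +): N_BC = 18.5 kN, N_AB = 18.5 kN.
A_BC = 238.9 mm².
σ_BC = N_BC/A_BC = 18500/238.9 = 77.43 MPa.

77.4 MPa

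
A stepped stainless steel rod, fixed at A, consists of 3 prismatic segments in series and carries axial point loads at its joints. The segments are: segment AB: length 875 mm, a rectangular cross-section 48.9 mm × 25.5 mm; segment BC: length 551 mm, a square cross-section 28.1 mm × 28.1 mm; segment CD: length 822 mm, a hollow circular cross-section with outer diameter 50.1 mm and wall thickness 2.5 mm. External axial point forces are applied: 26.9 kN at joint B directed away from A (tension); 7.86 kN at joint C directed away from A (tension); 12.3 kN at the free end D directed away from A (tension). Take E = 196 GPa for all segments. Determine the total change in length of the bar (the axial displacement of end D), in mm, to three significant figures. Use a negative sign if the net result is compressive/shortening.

0.378 mm

Internal axial forces (sectioning from the free end, tension +): N_CD = 12.3 kN, N_BC = 20.16 kN, N_AB = 47.06 kN.
A_AB = 1247 mm².
A_BC = 789.6 mm².
A_CD = 373.8 mm².
δ_AB = 47060·875/(1247·196000) = 0.1685 mm
δ_BC = 20160·551/(789.6·196000) = 0.07178 mm
δ_CD = 12300·822/(373.8·196000) = 0.138 mm
δ = Σδ_i = 0.3782 mm.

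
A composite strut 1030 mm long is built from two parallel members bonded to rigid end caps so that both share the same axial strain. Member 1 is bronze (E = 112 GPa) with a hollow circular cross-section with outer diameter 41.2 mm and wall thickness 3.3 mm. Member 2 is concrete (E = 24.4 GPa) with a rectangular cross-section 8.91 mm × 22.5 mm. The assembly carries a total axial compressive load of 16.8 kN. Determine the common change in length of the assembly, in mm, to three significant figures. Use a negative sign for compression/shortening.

-0.354 mm

A_1 = 392.9 mm².
A_2 = 200.5 mm².
Equal strain + equilibrium ⇒ each member carries load in proportion to AE: A₁E₁ = 44010000 N, A₂E₂ = 4892000 N, ΣAE = 48900000 N.
δ = PL/ΣAE = -16800·1030/48900000 = -0.3539 mm.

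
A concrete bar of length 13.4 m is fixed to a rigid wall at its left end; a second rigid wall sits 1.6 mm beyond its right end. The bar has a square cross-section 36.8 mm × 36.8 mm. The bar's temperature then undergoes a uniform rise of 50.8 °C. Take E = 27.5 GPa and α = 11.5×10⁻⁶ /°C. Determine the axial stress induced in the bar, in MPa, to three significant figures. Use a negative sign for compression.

-12.8 MPa

Free thermal expansion αLΔT = 11.5e-6 · 13400 · 50.8 = 7.828 mm.
The walls engage after the gap closes; constrained expansion = 7.828 − 1.6 = 6.228 mm.
The walls impose strain ε = −(6.228)/13400 = -4.6480e-04; σ = Eε = 27500 · -4.6480e-04 = -12.78 MPa.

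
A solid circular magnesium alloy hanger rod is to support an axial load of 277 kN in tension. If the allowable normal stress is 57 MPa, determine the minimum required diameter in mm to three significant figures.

78.7 mm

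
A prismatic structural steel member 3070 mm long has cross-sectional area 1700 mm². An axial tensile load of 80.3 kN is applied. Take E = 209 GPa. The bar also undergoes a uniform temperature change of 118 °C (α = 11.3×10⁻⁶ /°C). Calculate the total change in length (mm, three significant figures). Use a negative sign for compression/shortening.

δ_mech = NL/(AE) = 80300·3070/(1700·209000) = 0.6938 mm.
δ_thermal = αLΔT = 11.3e-6·3070·118 = 4.094 mm.
δ = δ_mech + δ_thermal = 4.787 mm.

4.79 mm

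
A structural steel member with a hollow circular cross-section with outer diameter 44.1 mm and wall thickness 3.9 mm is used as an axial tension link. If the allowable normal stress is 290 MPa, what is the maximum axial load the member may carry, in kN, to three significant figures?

143 kN

A = 492.5 mm².
P_max = σ_allow · A = 290 · 492.5 = 142800 N = 142.8 kN.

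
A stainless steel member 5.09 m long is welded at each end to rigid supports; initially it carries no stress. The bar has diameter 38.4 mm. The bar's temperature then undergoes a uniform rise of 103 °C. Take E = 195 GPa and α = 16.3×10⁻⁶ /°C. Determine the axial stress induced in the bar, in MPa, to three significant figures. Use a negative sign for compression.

-327 MPa

Free thermal expansion αLΔT = 16.3e-6 · 5090 · 103 = 8.546 mm.
The walls impose strain ε = −(8.546)/5090 = -1.6789e-03; σ = Eε = 195000 · -1.6789e-03 = -327.4 MPa.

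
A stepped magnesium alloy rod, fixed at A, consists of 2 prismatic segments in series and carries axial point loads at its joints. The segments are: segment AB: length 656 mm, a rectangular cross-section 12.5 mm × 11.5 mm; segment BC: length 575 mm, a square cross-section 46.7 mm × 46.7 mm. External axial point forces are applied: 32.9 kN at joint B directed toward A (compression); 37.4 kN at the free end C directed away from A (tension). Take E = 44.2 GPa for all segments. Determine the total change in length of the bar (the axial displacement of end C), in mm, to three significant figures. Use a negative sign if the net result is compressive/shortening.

0.688 mm

Internal axial forces (sectioning from the free end, tension +): N_BC = 37.4 kN, N_AB = 4.5 kN.
A_AB = 143.8 mm².
A_BC = 2181 mm².
δ_AB = 4500·656/(143.8·44200) = 0.4646 mm
δ_BC = 37400·575/(2181·44200) = 0.2231 mm
δ = Σδ_i = 0.6877 mm.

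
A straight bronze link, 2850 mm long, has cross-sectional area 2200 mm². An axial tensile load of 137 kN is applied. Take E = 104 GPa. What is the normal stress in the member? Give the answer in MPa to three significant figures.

62.3 MPa

σ = N/A = 137000/2200 = 62.27 MPa.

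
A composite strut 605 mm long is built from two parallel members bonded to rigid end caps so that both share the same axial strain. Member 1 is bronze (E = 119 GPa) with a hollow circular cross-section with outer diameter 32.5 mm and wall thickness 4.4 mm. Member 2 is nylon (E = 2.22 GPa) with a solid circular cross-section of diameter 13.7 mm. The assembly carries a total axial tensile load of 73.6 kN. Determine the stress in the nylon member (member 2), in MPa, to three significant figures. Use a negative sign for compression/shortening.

A_1 = 388.4 mm².
A_2 = 147.4 mm².
Equal strain + equilibrium ⇒ each member carries load in proportion to AE: A₁E₁ = 46220000 N, A₂E₂ = 327300 N, ΣAE = 46550000 N.
σ₂ = P·E₂/ΣAE = 73600·2220/46550000 = 3.51 MPa.

3.51 MPa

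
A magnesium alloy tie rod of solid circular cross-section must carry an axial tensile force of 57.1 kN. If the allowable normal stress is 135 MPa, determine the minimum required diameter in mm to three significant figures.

23.2 mm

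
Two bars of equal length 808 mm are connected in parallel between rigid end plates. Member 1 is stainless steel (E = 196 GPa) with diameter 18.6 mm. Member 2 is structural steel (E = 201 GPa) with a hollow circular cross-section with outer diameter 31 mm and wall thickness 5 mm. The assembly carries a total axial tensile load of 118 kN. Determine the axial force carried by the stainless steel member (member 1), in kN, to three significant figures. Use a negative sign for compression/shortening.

46.4 kN

A_1 = 271.7 mm².
A_2 = 408.4 mm².
Equal strain + equilibrium ⇒ each member carries load in proportion to AE: A₁E₁ = 53260000 N, A₂E₂ = 82090000 N, ΣAE = 135300000 N.
F₁ = P·A₁E₁/ΣAE = 118000·53260000/135300000 = 46430 N.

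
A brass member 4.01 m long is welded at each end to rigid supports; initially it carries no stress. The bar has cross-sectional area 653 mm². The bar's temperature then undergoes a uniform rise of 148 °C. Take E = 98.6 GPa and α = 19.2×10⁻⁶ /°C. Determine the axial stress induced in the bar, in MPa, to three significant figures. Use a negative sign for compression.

-280 MPa

Free thermal expansion αLΔT = 19.2e-6 · 4010 · 148 = 11.39 mm.
The walls impose strain ε = −(11.39)/4010 = -2.8416e-03; σ = Eε = 98600 · -2.8416e-03 = -280.2 MPa.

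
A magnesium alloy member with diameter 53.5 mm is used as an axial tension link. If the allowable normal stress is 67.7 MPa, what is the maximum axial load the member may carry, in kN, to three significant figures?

A = 2248 mm².
P_max = σ_allow · A = 67.7 · 2248 = 152200 N = 152.2 kN.

152 kN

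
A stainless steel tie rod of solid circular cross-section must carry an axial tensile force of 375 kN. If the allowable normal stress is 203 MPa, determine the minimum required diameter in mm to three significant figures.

48.5 mm

Required area A ≥ P/σ_allow = 375000/203 = 1847 mm².
For a solid circular section, d ≥ √(4A/π) = 48.5 mm.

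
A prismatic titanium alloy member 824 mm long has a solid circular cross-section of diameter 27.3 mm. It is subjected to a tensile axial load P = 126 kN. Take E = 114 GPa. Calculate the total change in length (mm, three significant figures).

1.56 mm

A = 585.3 mm².
δ_mech = NL/(AE) = 126000·824/(585.3·114000) = 1.556 mm.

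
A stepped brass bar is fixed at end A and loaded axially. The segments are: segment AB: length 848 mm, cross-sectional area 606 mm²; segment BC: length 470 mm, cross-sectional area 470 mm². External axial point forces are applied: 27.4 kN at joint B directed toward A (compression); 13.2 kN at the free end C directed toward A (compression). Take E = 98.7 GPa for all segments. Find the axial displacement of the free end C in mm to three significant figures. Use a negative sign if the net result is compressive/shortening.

Internal axial forces (sectioning from the free end, tension +): N_BC = -13.2 kN, N_AB = -40.6 kN.
δ_AB = -40600·848/(606·98700) = -0.5756 mm
δ_BC = -13200·470/(470·98700) = -0.1337 mm
δ = Σδ_i = -0.7094 mm.

-0.709 mm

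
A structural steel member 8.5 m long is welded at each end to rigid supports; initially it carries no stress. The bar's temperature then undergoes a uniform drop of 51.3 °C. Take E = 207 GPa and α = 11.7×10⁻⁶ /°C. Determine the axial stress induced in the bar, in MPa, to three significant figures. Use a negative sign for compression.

Free thermal expansion αLΔT = 11.7e-6 · 8500 · -51.3 = -5.102 mm.
The walls impose strain ε = −(-5.102)/8500 = 6.0021e-04; σ = Eε = 207000 · 6.0021e-04 = 124.2 MPa.

124 MPa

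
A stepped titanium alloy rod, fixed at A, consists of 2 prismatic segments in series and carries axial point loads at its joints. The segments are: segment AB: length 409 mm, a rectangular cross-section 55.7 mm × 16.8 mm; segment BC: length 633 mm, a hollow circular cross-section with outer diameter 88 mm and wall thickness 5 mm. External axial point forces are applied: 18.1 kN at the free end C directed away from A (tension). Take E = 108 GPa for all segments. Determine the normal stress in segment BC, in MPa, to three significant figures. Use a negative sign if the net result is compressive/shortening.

Internal axial forces (sectioning from the free end, tension +): N_BC = 18.1 kN, N_AB = 18.1 kN.
A_BC = 1304 mm².
σ_BC = N_BC/A_BC = 18100/1304 = 13.88 MPa.

13.9 MPa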